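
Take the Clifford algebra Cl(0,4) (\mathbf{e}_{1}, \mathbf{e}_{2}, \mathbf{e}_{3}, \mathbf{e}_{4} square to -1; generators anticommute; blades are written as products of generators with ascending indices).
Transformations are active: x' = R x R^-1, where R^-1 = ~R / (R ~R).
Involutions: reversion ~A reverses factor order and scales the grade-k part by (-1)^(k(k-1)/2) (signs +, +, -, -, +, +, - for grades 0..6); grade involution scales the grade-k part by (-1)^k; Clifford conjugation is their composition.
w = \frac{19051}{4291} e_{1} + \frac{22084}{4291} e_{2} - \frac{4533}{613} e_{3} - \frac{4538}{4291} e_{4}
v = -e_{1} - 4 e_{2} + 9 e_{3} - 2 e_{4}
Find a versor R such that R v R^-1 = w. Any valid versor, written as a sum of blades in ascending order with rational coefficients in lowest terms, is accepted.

Equal squares first: v^2 = w^2 = -102. Then v + w = \frac{14760}{4291} e_{1} + \frac{4920}{4291} e_{2} + \frac{984}{613} e_{3} - \frac{13120}{4291} e_{4} is a versor taking v to w, provided it is invertible.
Answer: \frac{14760}{4291} e_{1} + \frac{4920}{4291} e_{2} + \frac{984}{613} e_{3} - \frac{13120}{4291} e_{4}


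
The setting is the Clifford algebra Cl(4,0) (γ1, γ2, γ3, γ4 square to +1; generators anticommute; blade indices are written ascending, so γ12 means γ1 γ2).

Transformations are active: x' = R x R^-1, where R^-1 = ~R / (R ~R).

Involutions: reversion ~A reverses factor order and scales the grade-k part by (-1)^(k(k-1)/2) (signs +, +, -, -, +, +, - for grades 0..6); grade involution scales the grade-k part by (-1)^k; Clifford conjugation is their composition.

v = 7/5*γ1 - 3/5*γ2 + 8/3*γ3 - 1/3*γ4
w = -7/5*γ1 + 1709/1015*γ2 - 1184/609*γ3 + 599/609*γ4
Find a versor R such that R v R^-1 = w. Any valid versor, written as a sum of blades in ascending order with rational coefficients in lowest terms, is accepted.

A norm check does it: q(v) = q(w) = 2147/225, hence R = v + w = 220/203*γ2 + 440/609*γ3 + 132/203*γ4 realises the map — parallel part kept, (v - w)/2 negated, v carried to w.
Answer: 220/203*γ2 + 440/609*γ3 + 132/203*γ4


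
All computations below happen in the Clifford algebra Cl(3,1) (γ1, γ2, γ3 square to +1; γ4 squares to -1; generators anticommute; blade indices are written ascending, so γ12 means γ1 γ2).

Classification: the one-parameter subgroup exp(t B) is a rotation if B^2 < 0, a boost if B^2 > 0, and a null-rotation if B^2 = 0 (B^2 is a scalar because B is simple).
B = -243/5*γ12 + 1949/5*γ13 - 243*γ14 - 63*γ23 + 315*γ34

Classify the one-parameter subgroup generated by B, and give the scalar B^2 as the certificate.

B^2 term by term: the squares give (-243/5)^2*(γ12)^2 + (1949/5)^2*(γ13)^2 + (-243)^2*(γ14)^2 + (-63)^2*(γ23)^2 + (315)^2*(γ34)^2 = 59049/25*(-1) + 3798601/25*(-1) + 59049*(+1) + 3969*(-1) + 99225*(+1) = -1 (each basis 2-blade squares to minus the product of its generators' squares); cross terms between blades sharing an index anticommute and cancel; the commuting (index-disjoint) pairs give grade-4 terms 2*c*c'*(blade product), which cancel blade by blade — γ1234: -30618 + 30618 = 0 — confirming B is simple. So B^2 = -1.
Answer: rotation, certificate B^2 = -1. Because -1 is invariant under every versor sandwich, the classification follows from its sign alone.


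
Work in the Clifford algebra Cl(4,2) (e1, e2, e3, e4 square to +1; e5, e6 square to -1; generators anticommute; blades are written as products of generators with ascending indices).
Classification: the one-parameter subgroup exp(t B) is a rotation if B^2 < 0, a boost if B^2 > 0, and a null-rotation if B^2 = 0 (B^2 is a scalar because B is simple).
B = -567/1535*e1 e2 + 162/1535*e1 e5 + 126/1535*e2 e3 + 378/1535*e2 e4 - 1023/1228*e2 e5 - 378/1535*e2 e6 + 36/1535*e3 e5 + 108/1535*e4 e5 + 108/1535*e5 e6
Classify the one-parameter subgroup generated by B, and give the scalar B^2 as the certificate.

B^2 term by term: the squares give (-567/1535)^2*(e1 e2)^2 + (162/1535)^2*(e1 e5)^2 + (126/1535)^2*(e2 e3)^2 + (378/1535)^2*(e2 e4)^2 + (-1023/1228)^2*(e2 e5)^2 + (-378/1535)^2*(e2 e6)^2 + (36/1535)^2*(e3 e5)^2 + (108/1535)^2*(e4 e5)^2 + (108/1535)^2*(e5 e6)^2 = 321489/2356225*(-1) + 26244/2356225*(+1) + 15876/2356225*(-1) + 142884/2356225*(-1) + 1046529/1507984*(+1) + 142884/2356225*(+1) + 1296/2356225*(+1) + 11664/2356225*(+1) + 11664/2356225*(-1) = 9/16 (each basis 2-blade squares to minus the product of its generators' squares); cross terms between blades sharing an index anticommute and cancel; the commuting (index-disjoint) pairs give grade-4 terms 2*c*c'*(blade product), which cancel blade by blade — e1 e2 e3 e5: -40824/2356225 + 40824/2356225 = 0; e1 e2 e4 e5: -122472/2356225 + 122472/2356225 = 0; e1 e2 e5 e6: -122472/2356225 + 122472/2356225 = 0; e2 e3 e4 e5: 27216/2356225 - 27216/2356225 = 0; e2 e3 e5 e6: 27216/2356225 - 27216/2356225 = 0; e2 e4 e5 e6: 81648/2356225 - 81648/2356225 = 0 — confirming B is simple. So B^2 = 9/16.
Answer: boost, certificate B^2 = 9/16. The invariant at work: B^2 = 9/16 is unchanged by conjugation, hence its sign classifies the subgroup whatever basis B is written in.


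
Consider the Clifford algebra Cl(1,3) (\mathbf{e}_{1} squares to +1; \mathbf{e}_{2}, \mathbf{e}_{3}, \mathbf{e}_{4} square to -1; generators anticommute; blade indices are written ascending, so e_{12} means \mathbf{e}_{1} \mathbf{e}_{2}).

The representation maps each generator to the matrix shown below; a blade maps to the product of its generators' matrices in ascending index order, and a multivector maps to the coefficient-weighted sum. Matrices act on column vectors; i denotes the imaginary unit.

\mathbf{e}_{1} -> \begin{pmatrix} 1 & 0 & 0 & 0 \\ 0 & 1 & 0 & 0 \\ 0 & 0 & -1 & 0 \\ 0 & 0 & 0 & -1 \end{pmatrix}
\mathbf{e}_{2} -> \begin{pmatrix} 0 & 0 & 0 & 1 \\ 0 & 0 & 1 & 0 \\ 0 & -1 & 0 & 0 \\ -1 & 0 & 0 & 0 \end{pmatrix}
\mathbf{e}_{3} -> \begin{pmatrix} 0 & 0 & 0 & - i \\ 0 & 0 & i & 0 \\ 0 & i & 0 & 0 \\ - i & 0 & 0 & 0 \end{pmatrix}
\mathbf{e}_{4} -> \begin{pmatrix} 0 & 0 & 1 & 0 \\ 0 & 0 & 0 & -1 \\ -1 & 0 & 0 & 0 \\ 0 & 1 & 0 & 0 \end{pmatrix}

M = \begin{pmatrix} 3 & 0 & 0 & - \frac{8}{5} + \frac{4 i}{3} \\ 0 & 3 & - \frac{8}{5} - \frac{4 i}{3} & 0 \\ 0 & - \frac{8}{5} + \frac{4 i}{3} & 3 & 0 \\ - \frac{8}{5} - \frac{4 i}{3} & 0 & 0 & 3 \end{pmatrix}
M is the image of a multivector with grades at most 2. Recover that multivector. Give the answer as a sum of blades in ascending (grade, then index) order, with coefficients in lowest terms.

Method: the blade images are trace-orthogonal — tr(rho(e_A) rho(e_B)^-1) = 4 if A = B and 0 otherwise — and rho(e_A)^-1 = (e_A)^2 * rho(e_A) with (e_A)^2 = +1 or -1, so the coefficient of e_A in the preimage is (e_A)^2 * tr(M rho(e_A))/4.
Nonzero projections over blades of grade <= 2: 1: (1)^2 = +1, tr(M 1) = 12, coefficient 3; e_{12}: (e_{12})^2 = +1, tr(M rho(e_{12})) = - \frac{32}{5}, coefficient -\frac{8}{5}; e_{13}: (e_{13})^2 = +1, tr(M rho(e_{13})) = - \frac{16}{3}, coefficient -\frac{4}{3}. Every other blade of grade <= 2 projects to 0.
Answer: 3 - \frac{8}{5} e_{12} - \frac{4}{3} e_{13}


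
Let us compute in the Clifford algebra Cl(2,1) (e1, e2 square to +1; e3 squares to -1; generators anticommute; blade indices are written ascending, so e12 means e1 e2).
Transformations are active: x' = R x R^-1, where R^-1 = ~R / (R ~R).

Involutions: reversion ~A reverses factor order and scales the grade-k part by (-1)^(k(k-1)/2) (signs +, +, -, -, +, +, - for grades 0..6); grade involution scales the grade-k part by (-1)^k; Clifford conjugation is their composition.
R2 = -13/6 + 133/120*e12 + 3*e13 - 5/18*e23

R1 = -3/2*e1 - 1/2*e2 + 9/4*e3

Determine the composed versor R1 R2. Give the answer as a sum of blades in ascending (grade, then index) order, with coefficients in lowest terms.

Distribute over the terms of R1 (each basis-blade product reordered to ascending indices, repeated generators contracted through their squares):
(-3/2*e1) R2 = 13/4*e1 - 133/80*e2 - 9/2*e3 + 5/12*e123
(-1/2*e2) R2 = 133/240*e1 + 13/12*e2 + 5/36*e3 + 3/2*e123
(9/4*e3) R2 = 27/4*e1 - 5/8*e2 - 39/8*e3 + 399/160*e123
Summing the partial products and collecting blades:
Answer: 2533/240*e1 - 289/240*e2 - 665/72*e3 + 2117/480*e123


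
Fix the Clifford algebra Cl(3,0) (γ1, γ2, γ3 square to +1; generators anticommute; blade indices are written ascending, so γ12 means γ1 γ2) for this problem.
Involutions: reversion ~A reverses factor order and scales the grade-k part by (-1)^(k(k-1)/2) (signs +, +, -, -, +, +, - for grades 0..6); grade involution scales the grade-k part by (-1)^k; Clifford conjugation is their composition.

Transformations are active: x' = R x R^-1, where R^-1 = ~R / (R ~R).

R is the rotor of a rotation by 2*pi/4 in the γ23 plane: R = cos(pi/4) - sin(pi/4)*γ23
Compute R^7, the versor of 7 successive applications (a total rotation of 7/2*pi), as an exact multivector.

The rotor phase is half the rotation angle and phases add under composition, so 7 steps in the γ23 plane accumulate phase 7*(pi/4) = 7*pi/4: R^7 = cos(7*pi/4) - sin(7*pi/4)*γ23.
cos(7*pi/4) = sqrt(2)/2 and sin(7*pi/4) = -sqrt(2)/2, so R^7 = sqrt(2)/2 + sqrt(2)/2*γ23. The net rotation is 3/2*pi (after discarding 1 full turn, each of which contributes a factor -1 to the rotor); the rotor keeps the half-angle phase exactly.
Answer: sqrt(2)/2 + sqrt(2)/2*γ23


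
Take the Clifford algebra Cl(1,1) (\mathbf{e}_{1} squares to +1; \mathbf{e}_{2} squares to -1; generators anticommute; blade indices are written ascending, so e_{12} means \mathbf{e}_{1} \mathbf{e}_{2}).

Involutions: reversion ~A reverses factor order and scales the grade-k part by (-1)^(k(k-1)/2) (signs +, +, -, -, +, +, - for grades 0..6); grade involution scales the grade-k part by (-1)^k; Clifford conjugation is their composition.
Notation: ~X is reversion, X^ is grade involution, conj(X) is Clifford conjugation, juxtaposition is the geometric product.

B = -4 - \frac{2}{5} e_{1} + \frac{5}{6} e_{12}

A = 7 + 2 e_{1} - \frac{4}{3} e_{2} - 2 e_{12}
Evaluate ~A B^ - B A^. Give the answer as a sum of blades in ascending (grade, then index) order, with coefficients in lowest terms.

first term: -\frac{383}{15} - \frac{284}{45} e_{1} + \frac{31}{5} e_{2} - \frac{49}{30} e_{12}
second term: -\frac{433}{15} + \frac{184}{45} e_{1} - \frac{43}{15} e_{2} + \frac{133}{10} e_{12}
Answer: \frac{10}{3} - \frac{52}{5} e_{1} + \frac{136}{15} e_{2} - \frac{224}{15} e_{12}


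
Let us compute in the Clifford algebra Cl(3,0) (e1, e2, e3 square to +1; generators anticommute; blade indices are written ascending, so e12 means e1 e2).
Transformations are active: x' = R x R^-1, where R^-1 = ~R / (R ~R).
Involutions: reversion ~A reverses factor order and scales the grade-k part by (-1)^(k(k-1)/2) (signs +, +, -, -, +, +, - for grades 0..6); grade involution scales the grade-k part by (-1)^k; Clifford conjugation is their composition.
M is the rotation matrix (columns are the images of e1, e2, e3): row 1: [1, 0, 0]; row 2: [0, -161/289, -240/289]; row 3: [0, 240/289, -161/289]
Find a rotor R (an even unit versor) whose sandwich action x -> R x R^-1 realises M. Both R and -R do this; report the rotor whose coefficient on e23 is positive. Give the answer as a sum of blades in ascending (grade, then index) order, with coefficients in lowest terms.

Method: write R = a + b12*e12 + b13*e13 + b23*e23 with a^2 + b12^2 + b13^2 + b23^2 = 1 (so R^-1 = ~R). Expanding the columns R e_j ~R gives tr M = 4a^2 - 1 and, from the antisymmetric part, M21 - M12 = -4a*b12, M13 - M31 = 4a*b13, M32 - M23 = -4a*b23.
Here tr M = -33/289, so a^2 = (1 + tr M)/4 = 64/289 and a = ±8/17. Taking a = 8/17: M21 - M12 = 0, M13 - M31 = 0, M32 - M23 = 480/289, giving b12 = 0, b13 = 0, b23 = -15/17, i.e. R = 8/17 - 15/17*e23.
Its e23 coefficient is negative, so report the other preimage -R.
Answer: -8/17 + 15/17*e23. Key observation: the double cover Spin(3) -> SO(3) sends R and -R to the same matrix (trace -33/289 here), so the stated sign of the e23 coefficient is what selects one sheet.


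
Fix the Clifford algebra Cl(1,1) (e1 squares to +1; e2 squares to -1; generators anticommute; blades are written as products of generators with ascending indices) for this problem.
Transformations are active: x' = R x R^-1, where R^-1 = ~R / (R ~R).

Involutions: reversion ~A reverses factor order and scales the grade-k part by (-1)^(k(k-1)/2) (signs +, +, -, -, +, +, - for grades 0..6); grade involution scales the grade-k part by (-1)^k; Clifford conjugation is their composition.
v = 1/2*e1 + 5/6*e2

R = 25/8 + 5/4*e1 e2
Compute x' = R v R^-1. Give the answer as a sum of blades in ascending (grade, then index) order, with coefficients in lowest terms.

~R = 25/8 - 5/4*e1 e2, and R ~R = 525/64, so R^-1 = ~R / (525/64).
R v = 25/48*e1 + 95/48*e2
Answer: -13/126*e1 + 85/126*e2


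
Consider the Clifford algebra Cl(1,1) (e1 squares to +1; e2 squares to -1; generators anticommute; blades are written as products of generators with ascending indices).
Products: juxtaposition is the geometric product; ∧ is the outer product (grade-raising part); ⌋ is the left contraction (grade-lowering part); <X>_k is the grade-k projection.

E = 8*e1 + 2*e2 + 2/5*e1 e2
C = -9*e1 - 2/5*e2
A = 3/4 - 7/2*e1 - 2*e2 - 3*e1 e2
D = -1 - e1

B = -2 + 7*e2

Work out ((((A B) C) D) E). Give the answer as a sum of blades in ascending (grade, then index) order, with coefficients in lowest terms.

step 1: 25/2 + 28*e1 + 37/4*e2 - 37/2*e1 e2
step 2: -2483/10 - 1199/10*e1 - 343/2*e2 + 1441/20*e1 e2
step 3: 1841/5 + 1841/5*e1 + 4871/20*e2 - 4871/20*e1 e2
step 4: 59027/25 + 88253/25*e1 + 70802/25*e2 - 26618/25*e1 e2
Answer: 59027/25 + 88253/25*e1 + 70802/25*e2 - 26618/25*e1 e2


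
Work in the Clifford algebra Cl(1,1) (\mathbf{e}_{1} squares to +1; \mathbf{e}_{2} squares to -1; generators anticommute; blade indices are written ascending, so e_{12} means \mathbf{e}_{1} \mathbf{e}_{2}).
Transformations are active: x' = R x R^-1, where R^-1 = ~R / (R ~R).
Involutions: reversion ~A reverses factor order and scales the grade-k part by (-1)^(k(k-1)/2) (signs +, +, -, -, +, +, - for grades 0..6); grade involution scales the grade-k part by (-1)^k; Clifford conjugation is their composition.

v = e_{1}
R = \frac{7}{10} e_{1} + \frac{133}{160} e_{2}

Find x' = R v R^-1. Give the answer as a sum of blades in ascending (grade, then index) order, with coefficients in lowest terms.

~R = \frac{7}{10} e_{1} + \frac{133}{160} e_{2}, and R ~R = -\frac{1029}{5120}, so R^-1 = ~R / (-\frac{1029}{5120}).
R v = \frac{7}{10} - \frac{133}{160} e_{12}
Answer: -\frac{617}{105} e_{1} - \frac{608}{105} e_{2}


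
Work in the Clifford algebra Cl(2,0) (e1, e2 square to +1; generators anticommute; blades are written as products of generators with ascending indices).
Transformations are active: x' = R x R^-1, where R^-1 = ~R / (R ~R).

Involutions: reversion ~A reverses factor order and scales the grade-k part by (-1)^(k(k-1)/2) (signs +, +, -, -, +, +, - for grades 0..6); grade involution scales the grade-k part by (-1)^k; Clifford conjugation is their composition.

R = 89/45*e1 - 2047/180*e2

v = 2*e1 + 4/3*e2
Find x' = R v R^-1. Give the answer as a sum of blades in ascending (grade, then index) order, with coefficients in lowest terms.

~R = 89/45*e1 - 2047/180*e2, and R ~R = 863389/6480, so R^-1 = ~R / (863389/6480).
R v = -1513/135 + 6853/270*e1 e2
Answer: -3814/1635*e1 + 316/545*e2


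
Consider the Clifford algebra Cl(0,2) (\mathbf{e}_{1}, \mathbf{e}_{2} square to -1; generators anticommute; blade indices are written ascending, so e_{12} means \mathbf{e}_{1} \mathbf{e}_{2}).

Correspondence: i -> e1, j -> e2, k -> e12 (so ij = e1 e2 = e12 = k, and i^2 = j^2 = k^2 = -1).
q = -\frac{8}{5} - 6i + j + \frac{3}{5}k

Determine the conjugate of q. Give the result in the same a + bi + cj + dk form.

In blades: q = -\frac{8}{5} - 6 e_{1} + e_{2} + \frac{3}{5} e_{12}.
Conjugation here is Clifford conjugation: the scalar is fixed and the grade-1 and grade-2 blades all flip sign, giving -\frac{8}{5} + 6 e_{1} - e_{2} - \frac{3}{5} e_{12}; translating back:
Answer: -\frac{8}{5} + 6i - j - \frac{3}{5}k


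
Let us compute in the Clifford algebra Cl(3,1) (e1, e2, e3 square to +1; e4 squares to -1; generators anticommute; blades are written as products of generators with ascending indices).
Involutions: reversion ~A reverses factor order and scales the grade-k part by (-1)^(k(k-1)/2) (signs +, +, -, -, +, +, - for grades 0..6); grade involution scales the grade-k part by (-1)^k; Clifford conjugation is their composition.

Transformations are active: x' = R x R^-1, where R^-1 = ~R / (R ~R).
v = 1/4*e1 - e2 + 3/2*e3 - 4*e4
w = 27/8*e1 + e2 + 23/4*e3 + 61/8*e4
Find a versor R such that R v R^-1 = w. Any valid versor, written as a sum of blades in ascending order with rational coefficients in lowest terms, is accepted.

Take R = v + w = 29/8*e1 + 29/4*e3 + 29/8*e4. Because q(v) = q(w) = -203/16, conjugation by R sends v exactly to w.
Answer: 29/8*e1 + 29/4*e3 + 29/8*e4


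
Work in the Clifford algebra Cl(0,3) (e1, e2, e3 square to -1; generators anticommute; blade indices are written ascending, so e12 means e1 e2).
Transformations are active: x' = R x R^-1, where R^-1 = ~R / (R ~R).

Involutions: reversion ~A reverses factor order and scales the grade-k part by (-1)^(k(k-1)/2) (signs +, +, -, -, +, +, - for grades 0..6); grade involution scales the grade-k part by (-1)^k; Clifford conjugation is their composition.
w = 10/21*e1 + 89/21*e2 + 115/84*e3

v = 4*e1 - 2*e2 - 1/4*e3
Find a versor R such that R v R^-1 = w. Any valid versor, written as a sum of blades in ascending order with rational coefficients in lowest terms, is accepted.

Since q(v) = q(w) = -321/16, the sum R = v + w = 94/21*e1 + 47/21*e2 + 47/42*e3 does the job whenever invertible.
Answer: 94/21*e1 + 47/21*e2 + 47/42*e3


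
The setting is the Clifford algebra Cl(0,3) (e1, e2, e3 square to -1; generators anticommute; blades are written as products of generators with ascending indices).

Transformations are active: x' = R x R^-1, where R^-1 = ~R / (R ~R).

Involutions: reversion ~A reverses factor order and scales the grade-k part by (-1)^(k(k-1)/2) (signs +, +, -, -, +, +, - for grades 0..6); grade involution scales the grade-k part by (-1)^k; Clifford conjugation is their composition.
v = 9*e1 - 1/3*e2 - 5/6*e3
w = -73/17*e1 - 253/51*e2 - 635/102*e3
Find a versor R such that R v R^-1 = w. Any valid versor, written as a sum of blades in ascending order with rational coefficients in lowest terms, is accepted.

Sketch: the shared square -2945/36 makes R = v + w = 80/17*e1 - 90/17*e2 - 120/17*e3 the natural versor; its sandwich fixes that direction, negates (v - w)/2, and sends v to w.
Answer: 80/17*e1 - 90/17*e2 - 120/17*e3


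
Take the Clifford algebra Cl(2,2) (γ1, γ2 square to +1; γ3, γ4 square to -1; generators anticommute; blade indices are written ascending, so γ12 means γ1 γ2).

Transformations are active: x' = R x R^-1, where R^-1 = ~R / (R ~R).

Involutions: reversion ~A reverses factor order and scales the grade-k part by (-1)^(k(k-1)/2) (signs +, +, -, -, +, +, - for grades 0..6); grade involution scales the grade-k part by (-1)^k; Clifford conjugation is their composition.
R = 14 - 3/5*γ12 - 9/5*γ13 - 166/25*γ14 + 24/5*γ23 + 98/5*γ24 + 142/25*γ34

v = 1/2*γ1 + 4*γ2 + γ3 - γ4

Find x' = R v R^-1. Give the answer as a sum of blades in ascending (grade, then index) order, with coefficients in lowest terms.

~R = 14 + 3/5*γ12 + 9/5*γ13 + 166/25*γ14 - 24/5*γ23 - 98/5*γ24 - 142/25*γ34, and R ~R = -141192/625, so R^-1 = ~R / (-141192/625).
R v = -6/25*γ1 + 711/10*γ2 + 69/50*γ3 - 417/5*γ4 + 9*γ123 + 924/25*γ124 + 282/25*γ134 - 42/25*γ234
Answer: 67753/11766*γ1 - 61253/5883*γ2 - 992/5883*γ3 + 66373/5883*γ4


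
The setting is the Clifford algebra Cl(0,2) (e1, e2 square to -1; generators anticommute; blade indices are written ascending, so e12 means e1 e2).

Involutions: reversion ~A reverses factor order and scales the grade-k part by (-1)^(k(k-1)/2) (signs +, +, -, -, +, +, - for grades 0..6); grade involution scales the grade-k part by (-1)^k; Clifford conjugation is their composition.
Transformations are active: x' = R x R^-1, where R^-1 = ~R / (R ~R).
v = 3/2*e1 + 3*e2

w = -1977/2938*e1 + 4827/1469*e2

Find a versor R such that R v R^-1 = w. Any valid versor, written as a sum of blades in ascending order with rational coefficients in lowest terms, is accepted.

A norm check does it: q(v) = q(w) = -45/4, hence R = v + w = 1215/1469*e1 + 9234/1469*e2 realises the map — parallel part kept, (v - w)/2 negated, v carried to w.
Answer: 1215/1469*e1 + 9234/1469*e2


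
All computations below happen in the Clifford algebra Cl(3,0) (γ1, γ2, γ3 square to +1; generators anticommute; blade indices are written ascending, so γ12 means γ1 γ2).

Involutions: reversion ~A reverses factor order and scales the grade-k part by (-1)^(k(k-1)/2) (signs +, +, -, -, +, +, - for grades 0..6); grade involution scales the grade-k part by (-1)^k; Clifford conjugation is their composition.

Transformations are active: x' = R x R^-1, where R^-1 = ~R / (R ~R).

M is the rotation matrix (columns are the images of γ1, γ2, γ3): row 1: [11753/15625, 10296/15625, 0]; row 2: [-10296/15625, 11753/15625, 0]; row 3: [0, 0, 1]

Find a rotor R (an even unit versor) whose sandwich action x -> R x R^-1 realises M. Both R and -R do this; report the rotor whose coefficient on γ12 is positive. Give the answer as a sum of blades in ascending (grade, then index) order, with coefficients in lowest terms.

Method: write R = a + b12*γ12 + b13*γ13 + b23*γ23 with a^2 + b12^2 + b13^2 + b23^2 = 1 (so R^-1 = ~R). Expanding the columns R e_j ~R gives tr M = 4a^2 - 1 and, from the antisymmetric part, M21 - M12 = -4a*b12, M13 - M31 = 4a*b13, M32 - M23 = -4a*b23.
Here tr M = 39131/15625, so a^2 = (1 + tr M)/4 = 13689/15625 and a = ±117/125. Taking a = 117/125: M21 - M12 = -20592/15625, M13 - M31 = 0, M32 - M23 = 0, giving b12 = 44/125, b13 = 0, b23 = 0, i.e. R = 117/125 + 44/125*γ12.
Its γ12 coefficient is already positive.
Answer: 117/125 + 44/125*γ12. Note: both R and -R realise this M (trace 39131/15625); the covering map identifies them, and the γ12-coefficient sign is the tie-breaker.


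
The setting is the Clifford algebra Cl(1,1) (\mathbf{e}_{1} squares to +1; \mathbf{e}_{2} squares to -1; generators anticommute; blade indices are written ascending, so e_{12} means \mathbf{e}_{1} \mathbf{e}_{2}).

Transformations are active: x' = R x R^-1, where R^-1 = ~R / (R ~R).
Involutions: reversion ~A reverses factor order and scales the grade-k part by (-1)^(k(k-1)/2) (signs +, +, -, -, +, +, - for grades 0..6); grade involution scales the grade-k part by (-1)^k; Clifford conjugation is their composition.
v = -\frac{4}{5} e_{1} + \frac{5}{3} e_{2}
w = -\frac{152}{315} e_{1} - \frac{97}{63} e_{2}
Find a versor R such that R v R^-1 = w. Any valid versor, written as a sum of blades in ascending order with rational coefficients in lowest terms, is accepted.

Here q(v) = q(w) = -\frac{481}{225}; the classical choice R = v + w = -\frac{404}{315} e_{1} + \frac{8}{63} e_{2} then realises v -> w under the sandwich.
Answer: -\frac{404}{315} e_{1} + \frac{8}{63} e_{2}


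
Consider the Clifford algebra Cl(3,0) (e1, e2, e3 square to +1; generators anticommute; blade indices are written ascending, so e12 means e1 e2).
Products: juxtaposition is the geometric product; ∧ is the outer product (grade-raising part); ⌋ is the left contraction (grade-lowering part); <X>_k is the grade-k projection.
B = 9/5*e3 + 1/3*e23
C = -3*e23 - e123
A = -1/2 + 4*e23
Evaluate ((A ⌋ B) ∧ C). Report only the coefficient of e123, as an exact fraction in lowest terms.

step 1: -4/3 - 9/10*e3 - 1/6*e23
step 2: 4*e23 + 4/3*e123
Answer: 4/3


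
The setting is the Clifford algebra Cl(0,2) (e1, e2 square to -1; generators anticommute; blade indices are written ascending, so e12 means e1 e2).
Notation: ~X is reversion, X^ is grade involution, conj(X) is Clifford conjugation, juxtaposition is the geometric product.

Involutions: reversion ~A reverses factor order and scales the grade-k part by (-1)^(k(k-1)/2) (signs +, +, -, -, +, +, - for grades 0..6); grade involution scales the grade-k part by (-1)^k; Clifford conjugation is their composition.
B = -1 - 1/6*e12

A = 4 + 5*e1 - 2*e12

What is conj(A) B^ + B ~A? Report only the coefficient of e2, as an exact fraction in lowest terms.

first term: -11/3 + 5*e1 - 5/6*e2 - 8/3*e12
second term: -11/3 - 5*e1 - 5/6*e2 - 8/3*e12
Answer: -5/3


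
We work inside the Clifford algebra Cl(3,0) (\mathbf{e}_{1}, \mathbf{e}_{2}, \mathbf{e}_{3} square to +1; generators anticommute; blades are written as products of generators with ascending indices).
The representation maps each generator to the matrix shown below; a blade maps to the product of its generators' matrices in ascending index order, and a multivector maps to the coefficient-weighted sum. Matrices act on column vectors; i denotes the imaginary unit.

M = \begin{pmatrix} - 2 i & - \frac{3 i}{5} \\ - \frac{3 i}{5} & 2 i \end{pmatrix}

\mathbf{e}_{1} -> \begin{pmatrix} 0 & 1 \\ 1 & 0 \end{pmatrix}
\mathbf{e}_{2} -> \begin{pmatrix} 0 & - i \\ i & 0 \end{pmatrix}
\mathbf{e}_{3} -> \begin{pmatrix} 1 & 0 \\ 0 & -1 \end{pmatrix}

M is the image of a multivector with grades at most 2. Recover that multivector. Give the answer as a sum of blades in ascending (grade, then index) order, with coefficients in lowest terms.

Method: 1, rho(e_{1}), rho(e_{2}), rho(e_{3}) form a trace-orthogonal basis of the 2x2 complex matrices (tr(X Y) = 2 if X = Y, else 0), so M = m0*1 + m1*rho(e_{1}) + m2*rho(e_{2}) + m3*rho(e_{3}) with m0 = tr(M)/2 = 0, m1 = tr(M rho(e_{1}))/2 = - \frac{3 i}{5}, m2 = tr(M rho(e_{2}))/2 = 0, m3 = tr(M rho(e_{3}))/2 = - 2 i.
Multiplying table entries, the bivector images are rho(e_{1} e_{2}) = i*rho(e_{3}), rho(e_{1} e_{3}) = -i*rho(e_{2}), rho(e_{2} e_{3}) = i*rho(e_{1}); with real blade coefficients the real parts of m0..m3 are the coefficients of 1, e_{1}, e_{2}, e_{3} and the imaginary parts give the bivectors (e_{2} e_{3}: Im m1, e_{1} e_{3}: -Im m2, e_{1} e_{2}: Im m3).
Answer: -2 e_{1} e_{2} - \frac{3}{5} e_{2} e_{3}


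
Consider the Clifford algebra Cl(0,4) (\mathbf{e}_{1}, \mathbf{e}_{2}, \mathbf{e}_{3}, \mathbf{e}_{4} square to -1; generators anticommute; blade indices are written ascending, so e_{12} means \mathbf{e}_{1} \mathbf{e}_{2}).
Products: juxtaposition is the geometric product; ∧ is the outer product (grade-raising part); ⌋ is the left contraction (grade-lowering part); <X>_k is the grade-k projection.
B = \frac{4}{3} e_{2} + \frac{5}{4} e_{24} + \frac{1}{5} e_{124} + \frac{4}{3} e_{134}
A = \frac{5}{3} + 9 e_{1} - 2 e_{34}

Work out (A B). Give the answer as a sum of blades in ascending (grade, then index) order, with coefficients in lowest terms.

step 1: \frac{8}{3} e_{1} + \frac{20}{9} e_{2} + 12 e_{12} + \frac{5}{2} e_{23} + \frac{17}{60} e_{24} - 12 e_{34} + \frac{2}{5} e_{123} + \frac{139}{12} e_{124} + \frac{20}{9} e_{134} - \frac{8}{3} e_{234}
Answer: \frac{8}{3} e_{1} + \frac{20}{9} e_{2} + 12 e_{12} + \frac{5}{2} e_{23} + \frac{17}{60} e_{24} - 12 e_{34} + \frac{2}{5} e_{123} + \frac{139}{12} e_{124} + \frac{20}{9} e_{134} - \frac{8}{3} e_{234}


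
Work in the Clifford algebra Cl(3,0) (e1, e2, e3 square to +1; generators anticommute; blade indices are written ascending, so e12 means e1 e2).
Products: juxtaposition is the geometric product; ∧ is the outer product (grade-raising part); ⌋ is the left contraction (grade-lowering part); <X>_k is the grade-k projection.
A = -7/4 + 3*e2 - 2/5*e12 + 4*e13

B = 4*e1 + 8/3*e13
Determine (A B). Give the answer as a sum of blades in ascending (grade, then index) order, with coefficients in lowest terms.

step 1: -32/3 - 7*e1 + 8/5*e2 - 16*e3 - 12*e12 - 14/3*e13 + 16/15*e23 - 8*e123
Answer: -32/3 - 7*e1 + 8/5*e2 - 16*e3 - 12*e12 - 14/3*e13 + 16/15*e23 - 8*e123


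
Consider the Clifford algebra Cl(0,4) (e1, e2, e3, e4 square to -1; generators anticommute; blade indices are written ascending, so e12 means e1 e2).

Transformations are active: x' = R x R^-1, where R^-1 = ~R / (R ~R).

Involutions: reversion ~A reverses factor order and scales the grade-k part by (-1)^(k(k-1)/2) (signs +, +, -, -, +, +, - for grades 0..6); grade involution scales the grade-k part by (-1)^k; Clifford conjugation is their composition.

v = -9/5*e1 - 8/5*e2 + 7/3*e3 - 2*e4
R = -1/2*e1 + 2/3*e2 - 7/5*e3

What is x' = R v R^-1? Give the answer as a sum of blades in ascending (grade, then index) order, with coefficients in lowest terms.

~R = -1/2*e1 + 2/3*e2 - 7/5*e3, and R ~R = -2389/900, so R^-1 = ~R / (-2389/900).
R v = 103/30 + 2*e12 - 553/150*e13 + e14 - 154/225*e23 - 4/3*e24 + 14/5*e34
Answer: 36951/11945*e1 - 1488/11945*e2 + 9233/7167*e3 + 2*e4


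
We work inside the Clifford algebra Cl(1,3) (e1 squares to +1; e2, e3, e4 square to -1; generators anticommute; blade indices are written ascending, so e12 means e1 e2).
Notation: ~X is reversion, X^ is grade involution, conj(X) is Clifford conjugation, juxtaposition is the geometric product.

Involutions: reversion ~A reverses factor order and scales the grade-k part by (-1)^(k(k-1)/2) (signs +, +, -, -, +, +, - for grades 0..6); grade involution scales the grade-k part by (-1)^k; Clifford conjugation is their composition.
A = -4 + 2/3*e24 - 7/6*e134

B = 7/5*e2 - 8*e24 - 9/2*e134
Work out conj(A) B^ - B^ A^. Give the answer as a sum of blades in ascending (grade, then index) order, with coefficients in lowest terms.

first term: -1/12 + 28/5*e2 + 14/15*e4 + 32*e24 - 37/3*e123 - 18*e134 + 49/30*e1234
second term: 1/12 + 28/5*e2 + 14/15*e4 + 32*e24 - 37/3*e123 - 18*e134 + 49/30*e1234
Answer: -1/6


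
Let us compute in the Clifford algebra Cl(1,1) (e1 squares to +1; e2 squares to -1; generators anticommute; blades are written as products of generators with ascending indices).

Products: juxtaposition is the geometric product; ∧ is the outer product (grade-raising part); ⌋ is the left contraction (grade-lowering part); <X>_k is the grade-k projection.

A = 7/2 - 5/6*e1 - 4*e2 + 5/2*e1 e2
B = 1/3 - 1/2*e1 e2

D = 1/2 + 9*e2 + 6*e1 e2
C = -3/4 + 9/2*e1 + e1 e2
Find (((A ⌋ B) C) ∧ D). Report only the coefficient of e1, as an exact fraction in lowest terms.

step 1: -1/12 + 2*e1 + 5/12*e2 - 7/4*e1 e2
step 2: 117/16 - 35/24*e1 + 153/16*e2 - 31/48*e1 e2
step 3: 117/32 - 35/48*e1 + 2259/32*e2 + 2921/96*e1 e2
Answer: -35/48


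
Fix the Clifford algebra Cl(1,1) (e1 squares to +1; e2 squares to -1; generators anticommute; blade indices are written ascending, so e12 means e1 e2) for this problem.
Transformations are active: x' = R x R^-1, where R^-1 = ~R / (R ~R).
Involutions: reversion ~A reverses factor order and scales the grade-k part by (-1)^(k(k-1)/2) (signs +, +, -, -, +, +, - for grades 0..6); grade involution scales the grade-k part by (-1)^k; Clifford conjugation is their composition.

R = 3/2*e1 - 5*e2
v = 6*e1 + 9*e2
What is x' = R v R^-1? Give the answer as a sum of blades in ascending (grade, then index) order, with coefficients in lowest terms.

~R = 3/2*e1 - 5*e2, and R ~R = -91/4, so R^-1 = ~R / (-91/4).
R v = 54 + 87/2*e12
Answer: -1194/91*e1 + 1341/91*e2


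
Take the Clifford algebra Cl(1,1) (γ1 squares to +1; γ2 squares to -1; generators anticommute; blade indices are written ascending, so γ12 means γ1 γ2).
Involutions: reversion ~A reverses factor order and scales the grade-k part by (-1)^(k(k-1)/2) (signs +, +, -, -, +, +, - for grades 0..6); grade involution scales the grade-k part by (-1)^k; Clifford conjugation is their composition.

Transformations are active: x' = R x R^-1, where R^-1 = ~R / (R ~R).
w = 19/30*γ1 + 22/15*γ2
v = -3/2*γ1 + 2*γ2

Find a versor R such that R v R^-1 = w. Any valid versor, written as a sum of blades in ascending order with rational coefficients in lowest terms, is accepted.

Construction: equal norms (both -7/4) license R = v + w = -13/15*γ1 + 52/15*γ2 — nothing changes along that direction, while (v - w)/2 changes sign, so v maps onto w.
Answer: -13/15*γ1 + 52/15*γ2


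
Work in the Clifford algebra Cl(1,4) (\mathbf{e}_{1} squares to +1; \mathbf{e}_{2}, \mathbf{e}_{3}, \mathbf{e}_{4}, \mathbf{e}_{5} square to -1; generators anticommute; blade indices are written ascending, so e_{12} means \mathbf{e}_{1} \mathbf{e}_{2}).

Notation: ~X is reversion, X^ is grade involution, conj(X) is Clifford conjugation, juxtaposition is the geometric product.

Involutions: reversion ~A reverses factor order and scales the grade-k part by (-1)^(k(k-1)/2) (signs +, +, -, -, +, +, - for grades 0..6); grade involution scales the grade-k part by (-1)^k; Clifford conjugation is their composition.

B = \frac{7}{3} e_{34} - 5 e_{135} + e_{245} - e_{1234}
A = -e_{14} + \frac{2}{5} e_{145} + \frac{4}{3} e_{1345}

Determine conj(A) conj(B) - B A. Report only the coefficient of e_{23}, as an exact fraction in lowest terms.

first term: \frac{20}{3} e_{4} - \frac{2}{5} e_{12} - \frac{7}{3} e_{13} + \frac{28}{9} e_{15} - e_{23} + \frac{4}{3} e_{25} + 2 e_{34} + \frac{4}{3} e_{123} + e_{125} - \frac{14}{15} e_{135} - \frac{2}{5} e_{235} - 5 e_{345}
second term: -\frac{20}{3} e_{4} + \frac{2}{5} e_{12} + \frac{7}{3} e_{13} - \frac{28}{9} e_{15} + e_{23} - \frac{4}{3} e_{25} - 2 e_{34} + \frac{4}{3} e_{123} + e_{125} - \frac{14}{15} e_{135} - \frac{2}{5} e_{235} - 5 e_{345}
Answer: -2


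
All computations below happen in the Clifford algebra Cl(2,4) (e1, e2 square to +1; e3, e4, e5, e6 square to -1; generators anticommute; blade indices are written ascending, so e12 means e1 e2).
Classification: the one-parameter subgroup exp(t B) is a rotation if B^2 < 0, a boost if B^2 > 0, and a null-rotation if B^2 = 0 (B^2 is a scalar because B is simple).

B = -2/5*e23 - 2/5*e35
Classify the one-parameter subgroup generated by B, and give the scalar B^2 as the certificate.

B^2 term by term: the squares give (-2/5)^2*(e23)^2 + (-2/5)^2*(e35)^2 = 4/25*(+1) + 4/25*(-1) = 0 (each basis 2-blade squares to minus the product of its generators' squares); cross terms between blades sharing an index anticommute and cancel. So B^2 = 0.
Answer: null-rotation, certificate B^2 = 0. Check the certificate: B^2 = 0, and that sign is decisive whatever form B takes.


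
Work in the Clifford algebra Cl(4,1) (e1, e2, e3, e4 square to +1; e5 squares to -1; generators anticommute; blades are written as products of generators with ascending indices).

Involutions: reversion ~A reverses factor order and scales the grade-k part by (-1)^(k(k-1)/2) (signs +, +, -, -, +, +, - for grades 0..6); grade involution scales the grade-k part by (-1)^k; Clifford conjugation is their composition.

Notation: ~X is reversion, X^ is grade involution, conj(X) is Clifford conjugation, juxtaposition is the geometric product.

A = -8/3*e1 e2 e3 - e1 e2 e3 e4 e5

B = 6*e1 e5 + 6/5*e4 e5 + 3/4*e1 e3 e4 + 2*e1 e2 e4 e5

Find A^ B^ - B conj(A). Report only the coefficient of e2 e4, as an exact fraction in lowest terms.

first term: -2*e3 - 2*e2 e4 + 3/4*e2 e5 + 6/5*e1 e2 e3 - 6*e2 e3 e4 + 16*e2 e3 e5 - 16/3*e3 e4 e5 + 16/5*e1 e2 e3 e4 e5
second term: -2*e3 + 2*e2 e4 - 3/4*e2 e5 + 6/5*e1 e2 e3 - 6*e2 e3 e4 + 16*e2 e3 e5 + 16/3*e3 e4 e5 - 16/5*e1 e2 e3 e4 e5
Answer: -4


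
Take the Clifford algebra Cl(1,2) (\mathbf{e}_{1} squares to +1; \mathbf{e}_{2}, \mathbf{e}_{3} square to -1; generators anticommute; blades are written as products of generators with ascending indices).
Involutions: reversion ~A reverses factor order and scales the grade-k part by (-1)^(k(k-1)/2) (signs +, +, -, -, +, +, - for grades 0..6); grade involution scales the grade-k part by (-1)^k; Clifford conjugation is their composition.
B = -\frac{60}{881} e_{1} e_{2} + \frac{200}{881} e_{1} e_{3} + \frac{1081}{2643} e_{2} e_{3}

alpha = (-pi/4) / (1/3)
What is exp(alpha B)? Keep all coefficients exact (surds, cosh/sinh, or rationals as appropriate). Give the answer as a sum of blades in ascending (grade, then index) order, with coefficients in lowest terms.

B^2 term by term: the squares give (-\frac{60}{881})^2*(e_{1} e_{2})^2 + (\frac{200}{881})^2*(e_{1} e_{3})^2 + (\frac{1081}{2643})^2*(e_{2} e_{3})^2 = \frac{3600}{776161}*(+1) + \frac{40000}{776161}*(+1) + \frac{1168561}{6985449}*(-1) = -\frac{1}{9} (each basis 2-blade squares to minus the product of its generators' squares); cross terms between blades sharing an index anticommute and cancel. So B^2 = -\frac{1}{9}.
B^2 = -\frac{1}{9} — the negative square puts this in the circular regime; l = \frac{1}{3}, alpha*l = - \frac{\pi}{4}, so exp(alpha B) = cos(- \frac{\pi}{4}) + (sin(- \frac{\pi}{4})/(\frac{1}{3}))*B = \frac{\sqrt{2}}{2} + (- \frac{3 \sqrt{2}}{2})*B.
Answer: \frac{\sqrt{2}}{2} + \frac{90 \sqrt{2}}{881} e_{1} e_{2} - \frac{300 \sqrt{2}}{881} e_{1} e_{3} - \frac{1081 \sqrt{2}}{1762} e_{2} e_{3}


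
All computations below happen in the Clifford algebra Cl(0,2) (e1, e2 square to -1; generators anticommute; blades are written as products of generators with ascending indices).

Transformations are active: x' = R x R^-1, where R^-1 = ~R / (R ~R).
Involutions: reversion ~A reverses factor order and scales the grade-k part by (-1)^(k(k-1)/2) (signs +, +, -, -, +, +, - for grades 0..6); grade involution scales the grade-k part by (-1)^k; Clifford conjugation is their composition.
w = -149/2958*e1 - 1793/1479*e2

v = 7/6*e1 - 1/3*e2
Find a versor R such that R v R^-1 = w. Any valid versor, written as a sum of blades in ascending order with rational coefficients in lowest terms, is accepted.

Since q(v) = q(w) = -53/36, the sum R = v + w = 1651/1479*e1 - 762/493*e2 does the job whenever invertible.
Answer: 1651/1479*e1 - 762/493*e2


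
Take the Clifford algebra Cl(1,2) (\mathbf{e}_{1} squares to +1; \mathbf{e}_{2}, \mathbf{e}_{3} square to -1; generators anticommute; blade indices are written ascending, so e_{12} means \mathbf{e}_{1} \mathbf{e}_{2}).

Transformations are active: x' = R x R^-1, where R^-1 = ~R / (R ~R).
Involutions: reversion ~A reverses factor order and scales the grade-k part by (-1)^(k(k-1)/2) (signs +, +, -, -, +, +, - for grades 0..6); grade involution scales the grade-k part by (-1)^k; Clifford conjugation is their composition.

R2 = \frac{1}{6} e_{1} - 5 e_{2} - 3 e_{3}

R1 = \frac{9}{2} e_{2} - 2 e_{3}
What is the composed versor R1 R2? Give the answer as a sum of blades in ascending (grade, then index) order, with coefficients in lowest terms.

Distribute over the terms of R1 (each basis-blade product reordered to ascending indices, repeated generators contracted through their squares):
(\frac{9}{2} e_{2}) R2 = \frac{45}{2} - \frac{3}{4} e_{12} - \frac{27}{2} e_{23}
(-2 e_{3}) R2 = -6 + \frac{1}{3} e_{13} - 10 e_{23}
Summing the partial products and collecting blades:
Answer: \frac{33}{2} - \frac{3}{4} e_{12} + \frac{1}{3} e_{13} - \frac{47}{2} e_{23}


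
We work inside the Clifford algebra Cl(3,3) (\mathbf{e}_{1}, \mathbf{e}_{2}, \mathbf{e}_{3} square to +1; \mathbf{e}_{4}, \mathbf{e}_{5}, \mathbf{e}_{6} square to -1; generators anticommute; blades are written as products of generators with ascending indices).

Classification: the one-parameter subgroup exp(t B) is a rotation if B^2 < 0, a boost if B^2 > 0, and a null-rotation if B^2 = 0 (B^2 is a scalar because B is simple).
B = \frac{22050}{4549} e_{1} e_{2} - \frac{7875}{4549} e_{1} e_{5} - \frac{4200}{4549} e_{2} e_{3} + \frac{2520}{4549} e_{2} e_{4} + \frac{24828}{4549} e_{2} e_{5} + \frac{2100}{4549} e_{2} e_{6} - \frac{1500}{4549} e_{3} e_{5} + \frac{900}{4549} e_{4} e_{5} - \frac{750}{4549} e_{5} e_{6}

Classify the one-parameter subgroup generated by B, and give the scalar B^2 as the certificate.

B^2 term by term: the squares give (\frac{22050}{4549})^2*(e_{1} e_{2})^2 + (-\frac{7875}{4549})^2*(e_{1} e_{5})^2 + (-\frac{4200}{4549})^2*(e_{2} e_{3})^2 + (\frac{2520}{4549})^2*(e_{2} e_{4})^2 + (\frac{24828}{4549})^2*(e_{2} e_{5})^2 + (\frac{2100}{4549})^2*(e_{2} e_{6})^2 + (-\frac{1500}{4549})^2*(e_{3} e_{5})^2 + (\frac{900}{4549})^2*(e_{4} e_{5})^2 + (-\frac{750}{4549})^2*(e_{5} e_{6})^2 = \frac{486202500}{20693401}*(-1) + \frac{62015625}{20693401}*(+1) + \frac{17640000}{20693401}*(-1) + \frac{6350400}{20693401}*(+1) + \frac{616429584}{20693401}*(+1) + \frac{4410000}{20693401}*(+1) + \frac{2250000}{20693401}*(+1) + \frac{810000}{20693401}*(-1) + \frac{562500}{20693401}*(-1) = 9 (each basis 2-blade squares to minus the product of its generators' squares); cross terms between blades sharing an index anticommute and cancel; the commuting (index-disjoint) pairs give grade-4 terms 2*c*c'*(blade product), which cancel blade by blade — e_{1} e_{2} e_{3} e_{5}: -\frac{66150000}{20693401} + \frac{66150000}{20693401} = 0; e_{1} e_{2} e_{4} e_{5}: \frac{39690000}{20693401} - \frac{39690000}{20693401} = 0; e_{1} e_{2} e_{5} e_{6}: -\frac{33075000}{20693401} + \frac{33075000}{20693401} = 0; e_{2} e_{3} e_{4} e_{5}: -\frac{7560000}{20693401} + \frac{7560000}{20693401} = 0; e_{2} e_{3} e_{5} e_{6}: \frac{6300000}{20693401} - \frac{6300000}{20693401} = 0; e_{2} e_{4} e_{5} e_{6}: -\frac{3780000}{20693401} + \frac{3780000}{20693401} = 0 — confirming B is simple. So B^2 = 9.
Answer: boost, certificate B^2 = 9. Because 9 is invariant under every versor sandwich, the classification follows from its sign alone.
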